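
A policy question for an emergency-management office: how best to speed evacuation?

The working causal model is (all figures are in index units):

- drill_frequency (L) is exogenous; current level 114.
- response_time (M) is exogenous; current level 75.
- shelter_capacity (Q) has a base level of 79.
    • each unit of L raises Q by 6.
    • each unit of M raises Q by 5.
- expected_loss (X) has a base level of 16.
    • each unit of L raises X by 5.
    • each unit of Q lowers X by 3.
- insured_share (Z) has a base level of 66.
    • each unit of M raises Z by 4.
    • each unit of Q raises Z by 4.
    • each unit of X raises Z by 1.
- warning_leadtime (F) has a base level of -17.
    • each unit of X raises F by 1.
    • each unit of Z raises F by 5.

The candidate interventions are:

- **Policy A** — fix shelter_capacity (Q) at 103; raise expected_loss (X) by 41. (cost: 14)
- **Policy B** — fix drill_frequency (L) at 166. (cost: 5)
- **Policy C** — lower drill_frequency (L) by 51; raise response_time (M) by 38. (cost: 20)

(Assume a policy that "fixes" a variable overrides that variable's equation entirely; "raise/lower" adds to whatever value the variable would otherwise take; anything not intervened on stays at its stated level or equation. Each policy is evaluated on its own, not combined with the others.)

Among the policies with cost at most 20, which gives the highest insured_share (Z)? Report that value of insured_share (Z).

Policy A (Q := 103, X + 41):
  L = 114
  M = 75
  Q = 103
  X = 16 + 5·114 − 3·103 (+41 from intervention) = 318
  Z = 66 + 4·75 + 4·103 + 318 = 1096
Policy B (L := 166):
  L = 166
  M = 75
  Q = 79 + 6·166 + 5·75 = 1450
  X = 16 + 5·166 − 3·1450 = -3504
  Z = 66 + 4·75 + 4·1450 + (-3504) = 2662
Policy C (L − 51, M + 38):
  L = 114 − 51 = 63
  M = 75 + 38 = 113
  Q = 79 + 6·63 + 5·113 = 1022
  X = 16 + 5·63 − 3·1022 = -2735
  Z = 66 + 4·113 + 4·1022 + (-2735) = 1871
Comparing — Policy A: Z=1096, Policy B: Z=2662, Policy C: Z=1871. Highest is 2662 (Policy B).

2662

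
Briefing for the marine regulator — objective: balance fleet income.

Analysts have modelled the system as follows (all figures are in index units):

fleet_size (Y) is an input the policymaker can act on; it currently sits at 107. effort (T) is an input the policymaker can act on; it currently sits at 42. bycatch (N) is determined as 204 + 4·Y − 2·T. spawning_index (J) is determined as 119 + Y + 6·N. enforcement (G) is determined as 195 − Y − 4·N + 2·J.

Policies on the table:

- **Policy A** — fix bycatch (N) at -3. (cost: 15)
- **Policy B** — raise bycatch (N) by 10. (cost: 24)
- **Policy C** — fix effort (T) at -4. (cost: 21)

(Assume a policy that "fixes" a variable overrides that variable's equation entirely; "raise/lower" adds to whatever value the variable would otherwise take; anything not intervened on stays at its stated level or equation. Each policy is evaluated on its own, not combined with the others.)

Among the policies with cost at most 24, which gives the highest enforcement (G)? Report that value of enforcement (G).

5660

Policy A (N := -3):
  Y = 107
  T = 42
  N = -3
  J = 119 + 107 + 6·(-3) = 208
  G = 195 − 107 − 4·(-3) + 2·208 = 516
Policy B (N + 10):
  Y = 107
  T = 42
  N = 204 + 4·107 − 2·42 (+10 from intervention) = 558
  J = 119 + 107 + 6·558 = 3574
  G = 195 − 107 − 4·558 + 2·3574 = 5004
Policy C (T := -4):
  Y = 107
  T = -4
  N = 204 + 4·107 − 2·(-4) = 640
  J = 119 + 107 + 6·640 = 4066
  G = 195 − 107 − 4·640 + 2·4066 = 5660
Comparing — Policy A: G=516, Policy B: G=5004, Policy C: G=5660. Highest is 5660 (Policy C).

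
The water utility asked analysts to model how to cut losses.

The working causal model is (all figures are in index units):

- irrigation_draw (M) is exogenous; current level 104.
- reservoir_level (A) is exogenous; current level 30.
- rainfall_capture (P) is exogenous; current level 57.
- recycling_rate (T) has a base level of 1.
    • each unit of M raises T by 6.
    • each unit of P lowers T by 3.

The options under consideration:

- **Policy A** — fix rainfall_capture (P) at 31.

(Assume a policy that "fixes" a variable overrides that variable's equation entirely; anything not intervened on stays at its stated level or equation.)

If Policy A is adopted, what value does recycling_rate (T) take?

532

Policy A (P := 31):
  M = 104
  P = 31
  T = 1 + 6·104 − 3·31 = 532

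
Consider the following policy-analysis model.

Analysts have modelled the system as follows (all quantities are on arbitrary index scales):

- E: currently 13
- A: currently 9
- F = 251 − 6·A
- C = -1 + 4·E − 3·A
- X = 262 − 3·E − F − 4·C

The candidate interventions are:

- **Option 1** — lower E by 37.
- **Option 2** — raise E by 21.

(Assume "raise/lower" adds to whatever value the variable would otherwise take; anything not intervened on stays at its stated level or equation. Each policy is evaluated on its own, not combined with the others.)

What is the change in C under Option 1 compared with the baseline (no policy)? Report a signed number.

-148

Baseline:
  E = 13
  A = 9
  C = -1 + 4·13 − 3·9 = 24
Option 1 (E − 37):
  E = 13 − 37 = -24
  A = 9
  C = -1 + 4·(-24) − 3·9 = -124
Change in C: -124 − 24 = -148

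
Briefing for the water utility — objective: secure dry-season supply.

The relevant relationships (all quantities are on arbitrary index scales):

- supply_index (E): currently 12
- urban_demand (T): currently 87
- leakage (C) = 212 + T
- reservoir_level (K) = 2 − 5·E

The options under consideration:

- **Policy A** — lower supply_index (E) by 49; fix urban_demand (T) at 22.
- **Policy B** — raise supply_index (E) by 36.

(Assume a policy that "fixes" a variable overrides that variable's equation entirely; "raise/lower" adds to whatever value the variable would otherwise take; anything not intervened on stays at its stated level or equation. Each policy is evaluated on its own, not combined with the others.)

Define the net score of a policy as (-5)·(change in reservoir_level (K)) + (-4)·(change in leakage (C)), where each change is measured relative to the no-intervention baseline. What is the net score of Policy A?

Baseline:
  E = 12
  T = 87
  C = 212 + 87 = 299
  K = 2 − 5·12 = -58
Policy A (E − 49, T := 22):
  E = 12 − 49 = -37
  T = 22
  C = 212 + 22 = 234
  K = 2 − 5·(-37) = 187
ΔK = 187 − (-58) = 245; ΔC = 234 − 299 = -65
Score = (-5)·245 + (-4)·(-65) = -965

-965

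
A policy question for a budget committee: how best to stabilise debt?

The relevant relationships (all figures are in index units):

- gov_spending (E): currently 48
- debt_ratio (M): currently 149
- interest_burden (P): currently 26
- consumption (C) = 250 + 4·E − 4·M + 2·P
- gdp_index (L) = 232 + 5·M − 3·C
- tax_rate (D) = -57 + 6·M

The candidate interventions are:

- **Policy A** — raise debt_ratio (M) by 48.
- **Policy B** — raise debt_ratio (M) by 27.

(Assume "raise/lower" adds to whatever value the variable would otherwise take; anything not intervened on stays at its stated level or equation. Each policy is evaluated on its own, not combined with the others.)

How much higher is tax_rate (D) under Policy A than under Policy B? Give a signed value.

126

Policy A (M + 48):
  M = 149 + 48 = 197
  D = -57 + 6·197 = 1125
Policy B (M + 27):
  M = 149 + 27 = 176
  D = -57 + 6·176 = 999
D: 1125 − 999 = 126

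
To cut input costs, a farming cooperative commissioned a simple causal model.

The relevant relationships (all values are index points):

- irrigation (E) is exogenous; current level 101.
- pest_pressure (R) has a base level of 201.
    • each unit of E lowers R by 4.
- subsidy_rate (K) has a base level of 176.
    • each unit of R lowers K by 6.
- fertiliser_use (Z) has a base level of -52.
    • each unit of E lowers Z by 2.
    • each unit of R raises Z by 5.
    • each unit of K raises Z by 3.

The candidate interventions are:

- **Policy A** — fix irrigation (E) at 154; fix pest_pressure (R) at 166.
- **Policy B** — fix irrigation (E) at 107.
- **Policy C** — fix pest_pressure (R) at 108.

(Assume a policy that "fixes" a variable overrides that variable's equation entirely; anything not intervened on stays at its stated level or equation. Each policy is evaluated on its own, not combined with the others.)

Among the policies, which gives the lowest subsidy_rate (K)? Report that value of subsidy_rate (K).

Policy A (E := 154, R := 166):
  E = 154
  R = 166
  K = 176 − 6·166 = -820
Policy B (E := 107):
  E = 107
  R = 201 − 4·107 = -227
  K = 176 − 6·(-227) = 1538
Policy C (R := 108):
  E = 101
  R = 108
  K = 176 − 6·108 = -472
Comparing — Policy A: K=-820, Policy B: K=1538, Policy C: K=-472. Lowest is -820 (Policy A).

-820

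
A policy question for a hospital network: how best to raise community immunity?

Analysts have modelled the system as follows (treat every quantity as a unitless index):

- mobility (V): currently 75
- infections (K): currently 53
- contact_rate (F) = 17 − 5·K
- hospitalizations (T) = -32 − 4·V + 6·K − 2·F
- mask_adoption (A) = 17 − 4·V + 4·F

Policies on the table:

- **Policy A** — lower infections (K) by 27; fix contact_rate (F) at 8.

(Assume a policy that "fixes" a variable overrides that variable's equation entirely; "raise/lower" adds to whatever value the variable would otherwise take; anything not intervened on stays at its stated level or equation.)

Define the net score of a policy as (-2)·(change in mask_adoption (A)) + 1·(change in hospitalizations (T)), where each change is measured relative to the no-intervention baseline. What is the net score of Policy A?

Baseline:
  V = 75
  K = 53
  F = 17 − 5·53 = -248
  T = -32 − 4·75 + 6·53 − 2·(-248) = 482
  A = 17 − 4·75 + 4·(-248) = -1275
Policy A (K − 27, F := 8):
  V = 75
  K = 53 − 27 = 26
  F = 8
  T = -32 − 4·75 + 6·26 − 2·8 = -192
  A = 17 − 4·75 + 4·8 = -251
ΔA = -251 − (-1275) = 1024; ΔT = -192 − 482 = -674
Score = (-2)·1024 + 1·(-674) = -2722

-2722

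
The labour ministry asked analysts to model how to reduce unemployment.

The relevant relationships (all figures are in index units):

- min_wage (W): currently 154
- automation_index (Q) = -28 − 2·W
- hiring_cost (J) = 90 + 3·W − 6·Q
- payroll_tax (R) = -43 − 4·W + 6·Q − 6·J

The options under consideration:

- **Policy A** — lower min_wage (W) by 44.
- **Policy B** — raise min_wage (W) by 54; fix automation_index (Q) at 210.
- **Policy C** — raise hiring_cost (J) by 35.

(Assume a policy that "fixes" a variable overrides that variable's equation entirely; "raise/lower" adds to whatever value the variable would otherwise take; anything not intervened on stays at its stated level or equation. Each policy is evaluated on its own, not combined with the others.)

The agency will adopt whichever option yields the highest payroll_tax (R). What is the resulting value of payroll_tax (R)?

Policy A (W − 44):
  W = 154 − 44 = 110
  Q = -28 − 2·110 = -248
  J = 90 + 3·110 − 6·(-248) = 1908
  R = -43 − 4·110 + 6·(-248) − 6·1908 = -13419
Policy B (W + 54, Q := 210):
  W = 154 + 54 = 208
  Q = 210
  J = 90 + 3·208 − 6·210 = -546
  R = -43 − 4·208 + 6·210 − 6·(-546) = 3661
Policy C (J + 35):
  W = 154
  Q = -28 − 2·154 = -336
  J = 90 + 3·154 − 6·(-336) (+35 from intervention) = 2603
  R = -43 − 4·154 + 6·(-336) − 6·2603 = -18293
Comparing — Policy A: R=-13419, Policy B: R=3661, Policy C: R=-18293. Highest is 3661 (Policy B).

3661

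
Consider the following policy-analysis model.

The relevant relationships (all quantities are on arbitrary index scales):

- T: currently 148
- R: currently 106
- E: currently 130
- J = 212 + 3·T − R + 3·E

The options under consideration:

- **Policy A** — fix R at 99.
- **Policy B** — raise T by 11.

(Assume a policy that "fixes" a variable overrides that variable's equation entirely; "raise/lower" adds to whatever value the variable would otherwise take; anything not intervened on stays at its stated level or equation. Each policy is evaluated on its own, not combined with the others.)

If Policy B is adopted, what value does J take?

973

Policy B (T + 11):
  T = 148 + 11 = 159
  R = 106
  E = 130
  J = 212 + 3·159 − 106 + 3·130 = 973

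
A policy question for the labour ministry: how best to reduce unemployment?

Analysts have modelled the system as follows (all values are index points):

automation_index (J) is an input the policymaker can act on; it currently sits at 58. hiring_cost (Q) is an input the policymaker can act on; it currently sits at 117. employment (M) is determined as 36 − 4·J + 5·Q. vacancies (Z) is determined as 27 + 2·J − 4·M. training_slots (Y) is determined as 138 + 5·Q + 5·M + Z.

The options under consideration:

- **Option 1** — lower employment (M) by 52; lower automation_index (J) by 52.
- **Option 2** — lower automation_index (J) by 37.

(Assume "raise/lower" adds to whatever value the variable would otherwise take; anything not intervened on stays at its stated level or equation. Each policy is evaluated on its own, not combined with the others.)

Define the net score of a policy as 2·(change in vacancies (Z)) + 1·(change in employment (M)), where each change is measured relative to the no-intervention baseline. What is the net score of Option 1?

-1300

Baseline:
  J = 58
  Q = 117
  M = 36 − 4·58 + 5·117 = 389
  Z = 27 + 2·58 − 4·389 = -1413
Option 1 (M − 52, J − 52):
  J = 58 − 52 = 6
  Q = 117
  M = 36 − 4·6 + 5·117 (−52 from intervention) = 545
  Z = 27 + 2·6 − 4·545 = -2141
ΔZ = -2141 − (-1413) = -728; ΔM = 545 − 389 = 156
Score = 2·(-728) + 1·156 = -1300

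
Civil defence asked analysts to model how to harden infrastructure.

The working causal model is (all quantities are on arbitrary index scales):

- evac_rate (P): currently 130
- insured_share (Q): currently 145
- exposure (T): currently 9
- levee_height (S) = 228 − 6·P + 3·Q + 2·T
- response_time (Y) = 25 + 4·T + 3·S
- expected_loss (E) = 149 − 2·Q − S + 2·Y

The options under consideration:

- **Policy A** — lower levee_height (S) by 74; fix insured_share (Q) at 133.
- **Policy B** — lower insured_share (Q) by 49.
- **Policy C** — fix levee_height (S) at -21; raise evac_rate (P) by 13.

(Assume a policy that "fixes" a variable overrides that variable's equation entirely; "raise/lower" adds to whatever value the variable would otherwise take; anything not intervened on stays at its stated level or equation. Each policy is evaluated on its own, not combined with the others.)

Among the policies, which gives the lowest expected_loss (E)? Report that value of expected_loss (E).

-1151

Policy A (S − 74, Q := 133):
  P = 130
  Q = 133
  T = 9
  S = 228 − 6·130 + 3·133 + 2·9 (−74 from intervention) = -209
  Y = 25 + 4·9 + 3·(-209) = -566
  E = 149 − 2·133 − (-209) + 2·(-566) = -1040
Policy B (Q − 49):
  P = 130
  Q = 145 − 49 = 96
  T = 9
  S = 228 − 6·130 + 3·96 + 2·9 = -246
  Y = 25 + 4·9 + 3·(-246) = -677
  E = 149 − 2·96 − (-246) + 2·(-677) = -1151
Policy C (S := -21, P + 13):
  P = 130 + 13 = 143
  Q = 145
  T = 9
  S = -21
  Y = 25 + 4·9 + 3·(-21) = -2
  E = 149 − 2·145 − (-21) + 2·(-2) = -124
Comparing — Policy A: E=-1040, Policy B: E=-1151, Policy C: E=-124. Lowest is -1151 (Policy B).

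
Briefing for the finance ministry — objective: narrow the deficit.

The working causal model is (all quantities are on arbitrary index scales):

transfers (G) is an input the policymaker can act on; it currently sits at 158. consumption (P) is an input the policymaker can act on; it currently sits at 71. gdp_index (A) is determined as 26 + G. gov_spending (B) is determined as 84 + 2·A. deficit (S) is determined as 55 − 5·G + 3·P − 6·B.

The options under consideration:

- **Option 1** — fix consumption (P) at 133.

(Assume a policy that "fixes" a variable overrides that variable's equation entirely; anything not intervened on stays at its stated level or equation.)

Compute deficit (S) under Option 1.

-3048

Option 1 (P := 133):
  G = 158
  P = 133
  A = 26 + 158 = 184
  B = 84 + 2·184 = 452
  S = 55 − 5·158 + 3·133 − 6·452 = -3048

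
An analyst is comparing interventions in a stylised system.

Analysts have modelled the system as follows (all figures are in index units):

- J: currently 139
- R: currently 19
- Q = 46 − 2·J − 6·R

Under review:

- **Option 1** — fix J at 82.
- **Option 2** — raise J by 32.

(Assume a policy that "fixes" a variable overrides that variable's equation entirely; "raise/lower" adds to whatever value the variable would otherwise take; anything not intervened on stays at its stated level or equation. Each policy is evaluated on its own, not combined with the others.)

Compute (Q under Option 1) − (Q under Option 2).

178

Option 1 (J := 82):
  J = 82
  R = 19
  Q = 46 − 2·82 − 6·19 = -232
Option 2 (J + 32):
  J = 139 + 32 = 171
  R = 19
  Q = 46 − 2·171 − 6·19 = -410
Q: -232 − (-410) = 178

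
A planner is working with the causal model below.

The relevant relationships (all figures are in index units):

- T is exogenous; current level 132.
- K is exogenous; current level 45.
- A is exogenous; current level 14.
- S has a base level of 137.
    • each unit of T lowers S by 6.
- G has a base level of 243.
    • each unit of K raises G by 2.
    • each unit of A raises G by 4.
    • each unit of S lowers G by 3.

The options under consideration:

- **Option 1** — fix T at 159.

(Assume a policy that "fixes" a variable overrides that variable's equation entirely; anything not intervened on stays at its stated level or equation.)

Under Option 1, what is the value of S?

-817

Option 1 (T := 159):
  T = 159
  S = 137 − 6·159 = -817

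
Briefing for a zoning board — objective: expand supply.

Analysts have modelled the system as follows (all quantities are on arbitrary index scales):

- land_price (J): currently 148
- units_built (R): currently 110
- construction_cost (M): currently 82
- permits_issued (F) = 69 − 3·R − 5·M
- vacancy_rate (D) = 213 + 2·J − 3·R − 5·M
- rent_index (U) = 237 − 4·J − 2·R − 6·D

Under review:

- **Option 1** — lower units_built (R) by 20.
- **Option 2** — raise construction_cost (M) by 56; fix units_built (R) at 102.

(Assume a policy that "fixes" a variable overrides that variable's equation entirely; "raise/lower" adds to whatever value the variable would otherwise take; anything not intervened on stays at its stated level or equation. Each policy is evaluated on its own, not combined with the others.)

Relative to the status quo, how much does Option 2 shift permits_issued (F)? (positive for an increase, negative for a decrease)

-256

Baseline:
  R = 110
  M = 82
  F = 69 − 3·110 − 5·82 = -671
Option 2 (M + 56, R := 102):
  R = 102
  M = 82 + 56 = 138
  F = 69 − 3·102 − 5·138 = -927
Change in F: -927 − (-671) = -256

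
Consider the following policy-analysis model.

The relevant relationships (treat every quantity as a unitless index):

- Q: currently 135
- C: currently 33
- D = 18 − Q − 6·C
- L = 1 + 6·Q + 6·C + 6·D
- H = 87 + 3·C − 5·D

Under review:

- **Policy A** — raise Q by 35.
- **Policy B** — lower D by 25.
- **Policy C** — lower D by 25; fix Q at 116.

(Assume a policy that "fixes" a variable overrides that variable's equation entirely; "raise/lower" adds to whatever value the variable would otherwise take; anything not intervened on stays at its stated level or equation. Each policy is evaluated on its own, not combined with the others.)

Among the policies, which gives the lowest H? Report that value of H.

1791

Policy A (Q + 35):
  Q = 135 + 35 = 170
  C = 33
  D = 18 − 170 − 6·33 = -350
  H = 87 + 3·33 − 5·(-350) = 1936
Policy B (D − 25):
  Q = 135
  C = 33
  D = 18 − 135 − 6·33 (−25 from intervention) = -340
  H = 87 + 3·33 − 5·(-340) = 1886
Policy C (D − 25, Q := 116):
  Q = 116
  C = 33
  D = 18 − 116 − 6·33 (−25 from intervention) = -321
  H = 87 + 3·33 − 5·(-321) = 1791
Comparing — Policy A: H=1936, Policy B: H=1886, Policy C: H=1791. Lowest is 1791 (Policy C).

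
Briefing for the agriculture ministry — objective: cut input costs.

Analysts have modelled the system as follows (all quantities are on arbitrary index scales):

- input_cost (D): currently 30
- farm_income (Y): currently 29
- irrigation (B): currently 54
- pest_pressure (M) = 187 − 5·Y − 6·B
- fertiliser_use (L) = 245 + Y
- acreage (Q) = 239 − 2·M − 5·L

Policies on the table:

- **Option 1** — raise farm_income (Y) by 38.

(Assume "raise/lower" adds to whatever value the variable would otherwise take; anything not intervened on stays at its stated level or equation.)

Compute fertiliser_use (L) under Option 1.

312

Option 1 (Y + 38):
  Y = 29 + 38 = 67
  L = 245 + 67 = 312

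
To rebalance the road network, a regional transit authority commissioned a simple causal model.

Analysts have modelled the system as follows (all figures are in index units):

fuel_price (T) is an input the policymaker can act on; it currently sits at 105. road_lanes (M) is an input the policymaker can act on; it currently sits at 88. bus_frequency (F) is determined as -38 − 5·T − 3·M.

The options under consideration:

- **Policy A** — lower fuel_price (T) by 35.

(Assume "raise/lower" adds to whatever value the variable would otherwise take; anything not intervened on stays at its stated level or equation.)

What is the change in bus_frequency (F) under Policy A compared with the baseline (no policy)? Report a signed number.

175

Baseline:
  T = 105
  M = 88
  F = -38 − 5·105 − 3·88 = -827
Policy A (T − 35):
  T = 105 − 35 = 70
  M = 88
  F = -38 − 5·70 − 3·88 = -652
Change in F: -652 − (-827) = 175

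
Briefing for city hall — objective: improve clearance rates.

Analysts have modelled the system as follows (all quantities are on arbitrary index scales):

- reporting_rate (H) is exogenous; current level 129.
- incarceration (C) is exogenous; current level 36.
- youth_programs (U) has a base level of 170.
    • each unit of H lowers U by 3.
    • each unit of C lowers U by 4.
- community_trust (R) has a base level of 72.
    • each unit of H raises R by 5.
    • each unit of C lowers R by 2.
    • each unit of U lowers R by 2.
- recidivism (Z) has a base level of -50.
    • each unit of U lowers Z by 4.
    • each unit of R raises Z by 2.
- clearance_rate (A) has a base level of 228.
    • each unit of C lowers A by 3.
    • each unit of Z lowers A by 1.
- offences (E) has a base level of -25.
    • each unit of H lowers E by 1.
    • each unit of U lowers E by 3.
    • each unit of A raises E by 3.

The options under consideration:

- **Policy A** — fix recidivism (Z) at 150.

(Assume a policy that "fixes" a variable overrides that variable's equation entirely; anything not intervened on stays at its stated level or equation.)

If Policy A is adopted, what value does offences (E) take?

Policy A (Z := 150):
  H = 129
  C = 36
  U = 170 − 3·129 − 4·36 = -361
  R = 72 + 5·129 − 2·36 − 2·(-361) = 1367
  Z = 150
  A = 228 − 3·36 − 150 = -30
  E = -25 − 129 − 3·(-361) + 3·(-30) = 839

839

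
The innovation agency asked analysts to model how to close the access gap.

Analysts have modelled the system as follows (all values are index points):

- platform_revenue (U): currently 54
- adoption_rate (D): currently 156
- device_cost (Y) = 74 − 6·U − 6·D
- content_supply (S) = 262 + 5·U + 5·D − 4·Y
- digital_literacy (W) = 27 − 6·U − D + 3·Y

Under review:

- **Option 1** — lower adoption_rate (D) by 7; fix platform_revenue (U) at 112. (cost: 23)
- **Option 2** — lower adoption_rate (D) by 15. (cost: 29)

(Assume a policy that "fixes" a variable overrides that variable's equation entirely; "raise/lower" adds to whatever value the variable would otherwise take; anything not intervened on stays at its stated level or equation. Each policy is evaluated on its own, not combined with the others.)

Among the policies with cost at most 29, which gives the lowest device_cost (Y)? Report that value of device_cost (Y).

Option 1 (D − 7, U := 112):
  U = 112
  D = 156 − 7 = 149
  Y = 74 − 6·112 − 6·149 = -1492
Option 2 (D − 15):
  U = 54
  D = 156 − 15 = 141
  Y = 74 − 6·54 − 6·141 = -1096
Comparing — Option 1: Y=-1492, Option 2: Y=-1096. Lowest is -1492 (Option 1).

-1492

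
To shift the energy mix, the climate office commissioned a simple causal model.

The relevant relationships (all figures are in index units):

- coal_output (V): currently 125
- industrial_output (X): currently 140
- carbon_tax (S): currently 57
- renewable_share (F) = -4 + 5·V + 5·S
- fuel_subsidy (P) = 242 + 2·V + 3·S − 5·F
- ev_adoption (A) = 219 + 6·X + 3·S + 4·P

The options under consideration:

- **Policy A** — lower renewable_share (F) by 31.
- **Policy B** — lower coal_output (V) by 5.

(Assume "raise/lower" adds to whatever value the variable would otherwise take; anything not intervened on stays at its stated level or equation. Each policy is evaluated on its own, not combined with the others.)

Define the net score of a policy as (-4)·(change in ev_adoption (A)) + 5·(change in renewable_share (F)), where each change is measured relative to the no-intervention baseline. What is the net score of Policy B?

-1965

Baseline:
  V = 125
  X = 140
  S = 57
  F = -4 + 5·125 + 5·57 = 906
  P = 242 + 2·125 + 3·57 − 5·906 = -3867
  A = 219 + 6·140 + 3·57 + 4·(-3867) = -14238
Policy B (V − 5):
  V = 125 − 5 = 120
  X = 140
  S = 57
  F = -4 + 5·120 + 5·57 = 881
  P = 242 + 2·120 + 3·57 − 5·881 = -3752
  A = 219 + 6·140 + 3·57 + 4·(-3752) = -13778
ΔA = -13778 − (-14238) = 460; ΔF = 881 − 906 = -25
Score = (-4)·460 + 5·(-25) = -1965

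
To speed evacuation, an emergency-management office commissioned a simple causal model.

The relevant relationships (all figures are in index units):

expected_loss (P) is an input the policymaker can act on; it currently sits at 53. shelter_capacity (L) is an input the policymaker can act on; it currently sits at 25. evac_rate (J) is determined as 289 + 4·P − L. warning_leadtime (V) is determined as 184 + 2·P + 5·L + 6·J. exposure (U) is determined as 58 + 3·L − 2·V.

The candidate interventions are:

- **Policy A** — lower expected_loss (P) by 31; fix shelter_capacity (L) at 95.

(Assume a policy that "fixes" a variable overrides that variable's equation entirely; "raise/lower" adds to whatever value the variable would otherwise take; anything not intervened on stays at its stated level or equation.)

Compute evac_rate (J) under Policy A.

282

Policy A (P − 31, L := 95):
  P = 53 − 31 = 22
  L = 95
  J = 289 + 4·22 − 95 = 282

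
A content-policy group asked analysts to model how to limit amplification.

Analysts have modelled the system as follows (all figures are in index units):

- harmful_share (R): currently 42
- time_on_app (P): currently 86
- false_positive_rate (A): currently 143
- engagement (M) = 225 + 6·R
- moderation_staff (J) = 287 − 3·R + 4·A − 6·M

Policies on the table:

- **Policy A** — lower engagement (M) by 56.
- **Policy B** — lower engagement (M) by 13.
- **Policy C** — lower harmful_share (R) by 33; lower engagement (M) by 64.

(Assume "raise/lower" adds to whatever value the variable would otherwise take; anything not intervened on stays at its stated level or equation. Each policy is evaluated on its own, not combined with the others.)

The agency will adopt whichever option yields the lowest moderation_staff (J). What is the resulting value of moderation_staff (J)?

Policy A (M − 56):
  R = 42
  A = 143
  M = 225 + 6·42 (−56 from intervention) = 421
  J = 287 − 3·42 + 4·143 − 6·421 = -1793
Policy B (M − 13):
  R = 42
  A = 143
  M = 225 + 6·42 (−13 from intervention) = 464
  J = 287 − 3·42 + 4·143 − 6·464 = -2051
Policy C (R − 33, M − 64):
  R = 42 − 33 = 9
  A = 143
  M = 225 + 6·9 (−64 from intervention) = 215
  J = 287 − 3·9 + 4·143 − 6·215 = -458
Comparing — Policy A: J=-1793, Policy B: J=-2051, Policy C: J=-458. Lowest is -2051 (Policy B).

-2051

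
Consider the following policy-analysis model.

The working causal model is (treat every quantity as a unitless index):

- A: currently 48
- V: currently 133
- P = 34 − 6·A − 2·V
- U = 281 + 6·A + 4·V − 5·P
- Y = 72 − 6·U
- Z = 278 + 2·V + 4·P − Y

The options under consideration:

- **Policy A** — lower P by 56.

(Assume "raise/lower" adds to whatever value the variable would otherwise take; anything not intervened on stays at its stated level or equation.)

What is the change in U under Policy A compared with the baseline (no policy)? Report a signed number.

Baseline:
  A = 48
  V = 133
  P = 34 − 6·48 − 2·133 = -520
  U = 281 + 6·48 + 4·133 − 5·(-520) = 3701
Policy A (P − 56):
  A = 48
  V = 133
  P = 34 − 6·48 − 2·133 (−56 from intervention) = -576
  U = 281 + 6·48 + 4·133 − 5·(-576) = 3981
Change in U: 3981 − 3701 = 280

280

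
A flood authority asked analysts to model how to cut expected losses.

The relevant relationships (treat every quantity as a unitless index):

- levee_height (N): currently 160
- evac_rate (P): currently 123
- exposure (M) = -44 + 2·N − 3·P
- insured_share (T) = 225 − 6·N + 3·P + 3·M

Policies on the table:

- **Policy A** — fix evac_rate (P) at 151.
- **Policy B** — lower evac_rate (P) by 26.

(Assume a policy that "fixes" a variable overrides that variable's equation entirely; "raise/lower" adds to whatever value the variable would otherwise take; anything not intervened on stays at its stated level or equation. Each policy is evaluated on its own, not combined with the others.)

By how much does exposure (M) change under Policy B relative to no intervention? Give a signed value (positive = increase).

Baseline:
  N = 160
  P = 123
  M = -44 + 2·160 − 3·123 = -93
Policy B (P − 26):
  N = 160
  P = 123 − 26 = 97
  M = -44 + 2·160 − 3·97 = -15
Change in M: -15 − (-93) = 78

78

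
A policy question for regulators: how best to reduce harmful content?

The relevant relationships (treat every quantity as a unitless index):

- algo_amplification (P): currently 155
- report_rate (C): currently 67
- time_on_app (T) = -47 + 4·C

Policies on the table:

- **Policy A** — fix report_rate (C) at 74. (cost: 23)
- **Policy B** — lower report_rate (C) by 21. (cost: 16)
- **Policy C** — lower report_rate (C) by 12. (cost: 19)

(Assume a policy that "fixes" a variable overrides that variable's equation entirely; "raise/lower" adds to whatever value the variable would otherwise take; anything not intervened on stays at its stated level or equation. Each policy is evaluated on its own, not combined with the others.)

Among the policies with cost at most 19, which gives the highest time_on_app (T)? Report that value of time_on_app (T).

173

Policy B (C − 21):
  C = 67 − 21 = 46
  T = -47 + 4·46 = 137
Policy C (C − 12):
  C = 67 − 12 = 55
  T = -47 + 4·55 = 173
Comparing — Policy B: T=137, Policy C: T=173. Highest is 173 (Policy C).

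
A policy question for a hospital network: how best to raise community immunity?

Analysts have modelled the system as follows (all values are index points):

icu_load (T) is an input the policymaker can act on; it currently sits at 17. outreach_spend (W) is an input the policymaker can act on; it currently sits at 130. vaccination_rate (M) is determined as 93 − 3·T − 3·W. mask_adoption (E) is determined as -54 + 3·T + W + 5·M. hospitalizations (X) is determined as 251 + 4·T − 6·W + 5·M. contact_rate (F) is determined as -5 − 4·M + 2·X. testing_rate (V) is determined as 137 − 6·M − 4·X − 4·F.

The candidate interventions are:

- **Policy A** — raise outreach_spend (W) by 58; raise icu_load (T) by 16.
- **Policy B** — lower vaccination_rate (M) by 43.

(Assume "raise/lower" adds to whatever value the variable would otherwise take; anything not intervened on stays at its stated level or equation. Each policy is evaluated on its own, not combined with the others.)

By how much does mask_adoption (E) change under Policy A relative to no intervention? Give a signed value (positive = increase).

Baseline:
  T = 17
  W = 130
  M = 93 − 3·17 − 3·130 = -348
  E = -54 + 3·17 + 130 + 5·(-348) = -1613
Policy A (W + 58, T + 16):
  T = 17 + 16 = 33
  W = 130 + 58 = 188
  M = 93 − 3·33 − 3·188 = -570
  E = -54 + 3·33 + 188 + 5·(-570) = -2617
Change in E: -2617 − (-1613) = -1004

-1004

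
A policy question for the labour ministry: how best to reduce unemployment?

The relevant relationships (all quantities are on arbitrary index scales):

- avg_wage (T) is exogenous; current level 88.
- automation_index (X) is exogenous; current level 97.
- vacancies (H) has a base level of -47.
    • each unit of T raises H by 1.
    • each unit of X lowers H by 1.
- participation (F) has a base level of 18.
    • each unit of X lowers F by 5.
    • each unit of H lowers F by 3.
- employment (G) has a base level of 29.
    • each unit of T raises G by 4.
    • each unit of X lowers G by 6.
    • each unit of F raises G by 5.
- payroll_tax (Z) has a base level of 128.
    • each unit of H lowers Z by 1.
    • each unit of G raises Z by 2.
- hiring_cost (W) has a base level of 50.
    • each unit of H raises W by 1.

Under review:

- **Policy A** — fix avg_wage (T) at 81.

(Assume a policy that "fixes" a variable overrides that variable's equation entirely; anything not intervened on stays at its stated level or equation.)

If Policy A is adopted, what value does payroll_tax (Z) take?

-3047

Policy A (T := 81):
  T = 81
  X = 97
  H = -47 + 81 − 97 = -63
  F = 18 − 5·97 − 3·(-63) = -278
  G = 29 + 4·81 − 6·97 + 5·(-278) = -1619
  Z = 128 − (-63) + 2·(-1619) = -3047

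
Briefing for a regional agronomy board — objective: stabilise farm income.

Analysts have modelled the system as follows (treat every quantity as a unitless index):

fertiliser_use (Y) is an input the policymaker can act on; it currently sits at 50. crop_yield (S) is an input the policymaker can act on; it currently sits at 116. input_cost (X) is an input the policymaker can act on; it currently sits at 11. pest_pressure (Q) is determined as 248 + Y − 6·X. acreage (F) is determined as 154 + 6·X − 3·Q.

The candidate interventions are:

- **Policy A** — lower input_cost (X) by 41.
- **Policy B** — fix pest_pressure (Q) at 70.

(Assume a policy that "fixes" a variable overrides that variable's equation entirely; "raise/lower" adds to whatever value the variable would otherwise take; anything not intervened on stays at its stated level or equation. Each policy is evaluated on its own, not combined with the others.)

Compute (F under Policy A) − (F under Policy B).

Policy A (X − 41):
  Y = 50
  X = 11 − 41 = -30
  Q = 248 + 50 − 6·(-30) = 478
  F = 154 + 6·(-30) − 3·478 = -1460
Policy B (Q := 70):
  Y = 50
  X = 11
  Q = 70
  F = 154 + 6·11 − 3·70 = 10
F: -1460 − 10 = -1470

-1470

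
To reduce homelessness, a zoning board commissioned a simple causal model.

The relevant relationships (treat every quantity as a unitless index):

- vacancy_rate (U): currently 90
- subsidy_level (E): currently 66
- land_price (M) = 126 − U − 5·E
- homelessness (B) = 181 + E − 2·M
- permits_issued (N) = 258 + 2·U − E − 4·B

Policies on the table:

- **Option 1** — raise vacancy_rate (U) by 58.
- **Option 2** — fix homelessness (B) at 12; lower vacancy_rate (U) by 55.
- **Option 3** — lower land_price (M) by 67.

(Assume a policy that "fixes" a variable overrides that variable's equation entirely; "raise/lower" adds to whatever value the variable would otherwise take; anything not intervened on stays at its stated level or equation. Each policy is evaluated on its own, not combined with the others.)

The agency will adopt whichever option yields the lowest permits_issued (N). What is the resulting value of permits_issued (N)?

-3504

Option 1 (U + 58):
  U = 90 + 58 = 148
  E = 66
  M = 126 − 148 − 5·66 = -352
  B = 181 + 66 − 2·(-352) = 951
  N = 258 + 2·148 − 66 − 4·951 = -3316
Option 2 (B := 12, U − 55):
  U = 90 − 55 = 35
  E = 66
  M = 126 − 35 − 5·66 = -239
  B = 12
  N = 258 + 2·35 − 66 − 4·12 = 214
Option 3 (M − 67):
  U = 90
  E = 66
  M = 126 − 90 − 5·66 (−67 from intervention) = -361
  B = 181 + 66 − 2·(-361) = 969
  N = 258 + 2·90 − 66 − 4·969 = -3504
Comparing — Option 1: N=-3316, Option 2: N=214, Option 3: N=-3504. Lowest is -3504 (Option 3).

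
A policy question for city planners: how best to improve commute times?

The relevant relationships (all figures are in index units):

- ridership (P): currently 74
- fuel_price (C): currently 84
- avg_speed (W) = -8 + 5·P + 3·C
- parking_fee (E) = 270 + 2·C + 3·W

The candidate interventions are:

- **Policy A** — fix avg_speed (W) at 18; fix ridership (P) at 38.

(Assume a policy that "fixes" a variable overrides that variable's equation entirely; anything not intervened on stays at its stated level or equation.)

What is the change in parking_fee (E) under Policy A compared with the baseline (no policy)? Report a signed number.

-1788

Baseline:
  P = 74
  C = 84
  W = -8 + 5·74 + 3·84 = 614
  E = 270 + 2·84 + 3·614 = 2280
Policy A (W := 18, P := 38):
  P = 38
  C = 84
  W = 18
  E = 270 + 2·84 + 3·18 = 492
Change in E: 492 − 2280 = -1788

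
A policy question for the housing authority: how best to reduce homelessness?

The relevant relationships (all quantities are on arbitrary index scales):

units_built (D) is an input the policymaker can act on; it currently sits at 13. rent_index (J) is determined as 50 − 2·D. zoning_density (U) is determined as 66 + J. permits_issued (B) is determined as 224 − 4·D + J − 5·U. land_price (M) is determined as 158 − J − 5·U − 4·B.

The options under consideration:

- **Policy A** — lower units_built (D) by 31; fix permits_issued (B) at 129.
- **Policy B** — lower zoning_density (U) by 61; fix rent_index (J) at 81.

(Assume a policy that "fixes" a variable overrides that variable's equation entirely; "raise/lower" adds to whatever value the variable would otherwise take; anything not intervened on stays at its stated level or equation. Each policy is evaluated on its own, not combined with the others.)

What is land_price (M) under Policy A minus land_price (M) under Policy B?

-1559

Policy A (D − 31, B := 129):
  D = 13 − 31 = -18
  J = 50 − 2·(-18) = 86
  U = 66 + 86 = 152
  B = 129
  M = 158 − 86 − 5·152 − 4·129 = -1204
Policy B (U − 61, J := 81):
  D = 13
  J = 81
  U = 66 + 81 (−61 from intervention) = 86
  B = 224 − 4·13 + 81 − 5·86 = -177
  M = 158 − 81 − 5·86 − 4·(-177) = 355
M: -1204 − 355 = -1559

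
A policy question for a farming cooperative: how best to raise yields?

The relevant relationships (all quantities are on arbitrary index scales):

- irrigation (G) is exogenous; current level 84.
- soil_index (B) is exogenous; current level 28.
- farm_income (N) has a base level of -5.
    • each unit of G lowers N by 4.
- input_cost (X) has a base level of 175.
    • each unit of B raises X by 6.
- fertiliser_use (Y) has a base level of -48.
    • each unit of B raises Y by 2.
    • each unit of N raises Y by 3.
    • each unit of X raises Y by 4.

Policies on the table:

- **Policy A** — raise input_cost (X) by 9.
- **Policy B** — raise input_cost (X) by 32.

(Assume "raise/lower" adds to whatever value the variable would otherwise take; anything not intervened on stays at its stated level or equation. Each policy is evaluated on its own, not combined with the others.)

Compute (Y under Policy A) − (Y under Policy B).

-92

Policy A (X + 9):
  G = 84
  B = 28
  N = -5 − 4·84 = -341
  X = 175 + 6·28 (+9 from intervention) = 352
  Y = -48 + 2·28 + 3·(-341) + 4·352 = 393
Policy B (X + 32):
  G = 84
  B = 28
  N = -5 − 4·84 = -341
  X = 175 + 6·28 (+32 from intervention) = 375
  Y = -48 + 2·28 + 3·(-341) + 4·375 = 485
Y: 393 − 485 = -92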